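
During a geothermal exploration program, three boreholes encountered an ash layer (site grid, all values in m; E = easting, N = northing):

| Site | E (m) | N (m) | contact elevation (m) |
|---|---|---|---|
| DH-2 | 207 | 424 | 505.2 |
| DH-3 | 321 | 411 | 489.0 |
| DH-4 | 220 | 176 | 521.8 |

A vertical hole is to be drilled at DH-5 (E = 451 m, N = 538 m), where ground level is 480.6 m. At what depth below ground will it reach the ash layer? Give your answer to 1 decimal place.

Two edge vectors: DH-2→DH-3 = (114, -13, -16.2), DH-2→DH-4 = (13, -248, 16.6).
Normal n = (DH-2→DH-3) × (DH-2→DH-4) = (-4233.4, -2103, -28103).
So ∂z/∂E = −n_x/n_z = −0.15064 and ∂z/∂N = −n_y/n_z = −0.07483.
Intercept c from DH-2: 505.2 + 31.18 + 31.73 = 568.11.
At (451, 538): z_contact = −67.94 − 40.26 + 568.11 = 459.91 m.
Depth below ground = 480.6 − 459.91 = 20.7 m.

20.7 m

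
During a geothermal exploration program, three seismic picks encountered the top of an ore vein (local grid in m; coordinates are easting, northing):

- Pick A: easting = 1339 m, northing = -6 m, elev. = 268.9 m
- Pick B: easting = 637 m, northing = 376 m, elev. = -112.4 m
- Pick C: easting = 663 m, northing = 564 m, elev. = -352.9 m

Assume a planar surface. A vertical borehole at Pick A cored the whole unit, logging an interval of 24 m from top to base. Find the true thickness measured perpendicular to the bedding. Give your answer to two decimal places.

Two edge vectors: Pick A→Pick B = (-702, 382, -381.3), Pick A→Pick C = (-676, 570, -621.8).
Normal n = (Pick A→Pick B) × (Pick A→Pick C) = (-20186.6, -178744.8, -141908).
So ∂z/∂easting = −n_x/n_z = −0.14225 and ∂z/∂northing = −n_y/n_z = −1.25958.
|∇z| = √(a²+b²) = 1.26759, so dip δ = arctan(1.26759) = 51.73°.
True thickness = vertical thickness × cos δ = 24 × cos 51.73° = 14.86 m.

14.86 m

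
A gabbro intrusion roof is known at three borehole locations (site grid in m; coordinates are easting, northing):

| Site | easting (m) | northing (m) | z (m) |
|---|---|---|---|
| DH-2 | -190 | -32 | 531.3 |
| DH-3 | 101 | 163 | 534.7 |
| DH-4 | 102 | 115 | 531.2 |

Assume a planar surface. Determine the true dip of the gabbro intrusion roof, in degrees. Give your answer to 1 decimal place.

4.6°

Two edge vectors: DH-2→DH-3 = (291, 195, 3.4), DH-2→DH-4 = (292, 147, -0.1).
Normal n = (DH-2→DH-3) × (DH-2→DH-4) = (-519.3, 1021.9, -14163).
So ∂z/∂easting = −n_x/n_z = −0.03667 and ∂z/∂northing = −n_y/n_z = 0.07215.
Gradient magnitude |∇z| = √(a² + b²) = √(0.00134 + 0.00521) = 0.08093.
True dip = arctan(0.08093) = 4.6°, dipping toward SSE (azimuth ≈ 153°).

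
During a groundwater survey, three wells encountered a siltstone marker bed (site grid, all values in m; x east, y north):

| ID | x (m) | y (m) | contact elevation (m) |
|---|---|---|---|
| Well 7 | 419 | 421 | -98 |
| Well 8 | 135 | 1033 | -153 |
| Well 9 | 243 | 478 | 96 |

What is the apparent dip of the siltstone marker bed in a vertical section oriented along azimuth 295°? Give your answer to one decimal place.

Two edge vectors: Well 7→Well 8 = (-284, 612, -55), Well 7→Well 9 = (-176, 57, 194).
Normal n = (Well 7→Well 8) × (Well 7→Well 9) = (121863, 64776, 91524).
So ∂z/∂x = −n_x/n_z = −1.33149 and ∂z/∂y = −n_y/n_z = −0.70775.
Unit vector along 295° is (sin 295°, cos 295°) = (-0.9063, 0.4226).
Slope in that direction = a·(-0.9063) + b·(0.4226) = 0.90763.
Apparent dip = arctan|0.90763| = 42.2° (true dip is 56.4°, so apparent ≤ true as expected).

42.2°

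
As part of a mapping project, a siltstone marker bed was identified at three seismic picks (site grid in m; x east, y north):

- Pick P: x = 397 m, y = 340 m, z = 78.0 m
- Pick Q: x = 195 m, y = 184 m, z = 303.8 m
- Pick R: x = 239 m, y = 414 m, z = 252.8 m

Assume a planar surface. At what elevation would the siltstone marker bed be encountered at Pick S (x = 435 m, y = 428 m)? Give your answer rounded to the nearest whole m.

35 m

Two edge vectors: Pick P→Pick Q = (-202, -156, 225.8), Pick P→Pick R = (-158, 74, 174.8).
Normal n = (Pick P→Pick Q) × (Pick P→Pick R) = (-43978, -366.8, -39596).
So ∂z/∂x = −n_x/n_z = −1.11067 and ∂z/∂y = −n_y/n_z = −0.00926.
Intercept c from Pick P: 78 + 440.94 + 3.15 = 522.08.
At (435, 428): z = −483.1 − 4.0 + 522.08 = 35.0 m.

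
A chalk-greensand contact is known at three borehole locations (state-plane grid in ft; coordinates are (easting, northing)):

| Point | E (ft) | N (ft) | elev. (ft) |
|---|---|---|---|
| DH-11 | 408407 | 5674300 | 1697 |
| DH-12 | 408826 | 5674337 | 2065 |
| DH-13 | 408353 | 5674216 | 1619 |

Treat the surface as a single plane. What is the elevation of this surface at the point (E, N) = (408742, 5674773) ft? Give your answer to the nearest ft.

2162 ft

Let the plane be z = a·E + b·N + c.
DH-12−DH-11: 419a + 37b = 368;  DH-13−DH-11: −54a − 84b = −78.
Solving gives a = 0.84420748, b = 0.38586662.
Then c = 1697 − a·408407 − b·5674300 = −2532606.20.
At (408742, 5674773): z = 345063.1 + 2189705.5 − 2532606.20 = 2162.3 ft.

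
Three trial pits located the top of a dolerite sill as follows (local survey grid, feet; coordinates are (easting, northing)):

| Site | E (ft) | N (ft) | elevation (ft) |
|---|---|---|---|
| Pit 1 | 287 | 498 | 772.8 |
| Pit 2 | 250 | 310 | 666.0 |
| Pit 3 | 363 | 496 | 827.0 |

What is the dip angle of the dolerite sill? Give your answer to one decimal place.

Let the plane be z = a·E + b·N + c.
Pit 2−Pit 1: −37a − 188b = −106.8;  Pit 3−Pit 1: 76a − 2b = 54.2.
Solving gives a = 0.72436, b = 0.42553.
Gradient magnitude |∇z| = √(a² + b²) = √(0.52469 + 0.18107) = 0.84010.
True dip = arctan(0.84010) = 40.0°, dipping toward WSW (azimuth ≈ 240°).

40.0°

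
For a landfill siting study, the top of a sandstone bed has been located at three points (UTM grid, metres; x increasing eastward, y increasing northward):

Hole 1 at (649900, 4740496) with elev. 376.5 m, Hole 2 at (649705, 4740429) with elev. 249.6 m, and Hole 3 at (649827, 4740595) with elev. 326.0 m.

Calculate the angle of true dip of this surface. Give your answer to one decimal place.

33.4°

Let the plane be z = a·x + b·y + c.
Hole 2−Hole 1: −195a − 67b = −126.9;  Hole 3−Hole 1: −73a + 99b = −50.5.
Solving gives a = 0.65906, b = −0.02413.
Gradient magnitude |∇z| = √(a² + b²) = √(0.43436 + 0.00058) = 0.65950.
True dip = arctan(0.65950) = 33.4°, dipping toward W (azimuth ≈ 272°).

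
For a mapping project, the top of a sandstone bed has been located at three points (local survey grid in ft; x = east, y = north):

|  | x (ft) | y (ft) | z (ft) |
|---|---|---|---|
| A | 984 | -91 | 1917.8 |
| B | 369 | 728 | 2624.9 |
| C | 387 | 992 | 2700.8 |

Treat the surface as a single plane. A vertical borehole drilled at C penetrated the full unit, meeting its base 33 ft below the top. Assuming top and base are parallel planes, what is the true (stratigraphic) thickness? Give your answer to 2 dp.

26.03 ft

Let the plane be z = a·x + b·y + c.
B−A: −615a + 819b = 707.1;  C−A: −597a + 1083b = 783.
Solving gives a = −0.70305, b = 0.33544.
|∇z| = √(a²+b²) = 0.77898, so dip δ = arctan(0.77898) = 37.92°.
True thickness = vertical thickness × cos δ = 33 × cos 37.92° = 26.03 ft.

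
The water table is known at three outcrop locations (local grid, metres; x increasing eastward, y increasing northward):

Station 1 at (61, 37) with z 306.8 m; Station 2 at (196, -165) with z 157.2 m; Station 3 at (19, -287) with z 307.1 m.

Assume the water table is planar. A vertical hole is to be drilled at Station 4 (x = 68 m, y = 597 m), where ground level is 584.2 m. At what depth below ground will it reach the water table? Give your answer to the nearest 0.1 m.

217.0 m

Two edge vectors: Station 1→Station 2 = (135, -202, -149.6), Station 1→Station 3 = (-42, -324, 0.3).
Normal n = (Station 1→Station 2) × (Station 1→Station 3) = (-48531, 6242.7, -52224).
So ∂z/∂x = −n_x/n_z = −0.92929 and ∂z/∂y = −n_y/n_z = 0.11954.
Intercept c from Station 1: 306.8 + 56.69 − 4.42 = 359.06.
At (68, 597): z_contact = −63.19 + 71.36 + 359.06 = 367.24 m.
Depth below ground = 584.2 − 367.24 = 217.0 m.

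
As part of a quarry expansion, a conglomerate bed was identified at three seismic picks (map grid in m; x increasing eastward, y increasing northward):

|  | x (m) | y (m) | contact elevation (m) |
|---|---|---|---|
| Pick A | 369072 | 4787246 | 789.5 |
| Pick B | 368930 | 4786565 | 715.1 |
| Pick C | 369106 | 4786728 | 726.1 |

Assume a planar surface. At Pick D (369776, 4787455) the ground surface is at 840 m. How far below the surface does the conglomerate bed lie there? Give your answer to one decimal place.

59.3 m

Let the plane be z = a·x + b·y + c.
Pick B−Pick A: −142a − 681b = −74.4;  Pick C−Pick A: 34a − 518b = −63.4.
Solving gives a = −0.047939200, b = 0.119247234.
Then c = 789.5 − a·369072 − b·4787246 = −552383.33.
At (369776, 4787455): z_contact = −17726.77 + 570890.77 − 552383.33 = 780.67 m.
Depth below ground = 840 − 780.67 = 59.3 m.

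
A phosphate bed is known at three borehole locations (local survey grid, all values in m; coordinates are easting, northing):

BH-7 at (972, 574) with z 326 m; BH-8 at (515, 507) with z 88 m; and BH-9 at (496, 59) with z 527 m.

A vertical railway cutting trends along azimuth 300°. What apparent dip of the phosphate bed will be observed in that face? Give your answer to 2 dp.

47.29°

Two edge vectors: BH-7→BH-8 = (-457, -67, -238), BH-7→BH-9 = (-476, -515, 201).
Normal n = (BH-7→BH-8) × (BH-7→BH-9) = (-136037, 205145, 203463).
So ∂z/∂easting = −n_x/n_z = 0.66861 and ∂z/∂northing = −n_y/n_z = −1.00827.
Unit vector along 300° is (sin 300°, cos 300°) = (-0.8660, 0.5000).
Slope in that direction = a·(-0.8660) + b·(0.5000) = −1.08316.
Apparent dip = arctan|1.08316| = 47.29° (true dip is 50.4°, so apparent ≤ true as expected).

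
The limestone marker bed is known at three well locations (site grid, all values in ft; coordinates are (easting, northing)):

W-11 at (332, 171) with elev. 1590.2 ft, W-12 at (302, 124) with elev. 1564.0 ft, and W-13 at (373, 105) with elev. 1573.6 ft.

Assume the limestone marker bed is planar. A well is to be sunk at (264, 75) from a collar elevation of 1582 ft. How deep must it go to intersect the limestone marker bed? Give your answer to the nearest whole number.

Two edge vectors: W-11→W-12 = (-30, -47, -26.2), W-11→W-13 = (41, -66, -16.6).
Normal n = (W-11→W-12) × (W-11→W-13) = (-949, -1572.2, 3907).
So ∂z/∂E = −n_x/n_z = 0.24290 and ∂z/∂N = −n_y/n_z = 0.40241.
Intercept c from W-11: 1590.2 − 80.64 − 68.81 = 1440.75.
At (264, 75): z_contact = 64.1 + 30.2 + 1440.75 = 1535.1 ft.
Depth below ground = 1582 − 1535.1 = 47 ft.

47 ft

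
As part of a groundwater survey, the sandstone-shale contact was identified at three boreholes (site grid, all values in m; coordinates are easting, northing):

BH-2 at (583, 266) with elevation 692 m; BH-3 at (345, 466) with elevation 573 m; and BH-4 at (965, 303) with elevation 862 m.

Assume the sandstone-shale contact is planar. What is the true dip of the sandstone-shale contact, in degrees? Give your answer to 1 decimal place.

Let the plane be z = a·easting + b·northing + c.
BH-3−BH-2: −238a + 200b = −119;  BH-4−BH-2: 382a + 37b = 170.
Solving gives a = 0.45071, b = −0.05866.
Gradient magnitude |∇z| = √(a² + b²) = √(0.20314 + 0.00344) = 0.45451.
True dip = arctan(0.45451) = 24.4°, dipping toward W (azimuth ≈ 277°).

24.4°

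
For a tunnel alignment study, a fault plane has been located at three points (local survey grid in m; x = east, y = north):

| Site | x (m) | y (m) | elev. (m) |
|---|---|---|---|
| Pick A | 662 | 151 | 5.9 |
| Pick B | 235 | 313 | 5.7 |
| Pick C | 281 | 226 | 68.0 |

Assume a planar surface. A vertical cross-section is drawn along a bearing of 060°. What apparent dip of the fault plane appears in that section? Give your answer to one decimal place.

Two edge vectors: Pick A→Pick B = (-427, 162, -0.2), Pick A→Pick C = (-381, 75, 62.1).
Normal n = (Pick A→Pick B) × (Pick A→Pick C) = (10075.2, 26592.9, 29697).
So ∂z/∂x = −n_x/n_z = −0.33927 and ∂z/∂y = −n_y/n_z = −0.89547.
Unit vector along 060° is (sin 60°, cos 60°) = (0.8660, 0.5000).
Slope in that direction = a·(0.8660) + b·(0.5000) = −0.74155.
Apparent dip = arctan|0.74155| = 36.6° (true dip is 43.8°, so apparent ≤ true as expected).

36.6°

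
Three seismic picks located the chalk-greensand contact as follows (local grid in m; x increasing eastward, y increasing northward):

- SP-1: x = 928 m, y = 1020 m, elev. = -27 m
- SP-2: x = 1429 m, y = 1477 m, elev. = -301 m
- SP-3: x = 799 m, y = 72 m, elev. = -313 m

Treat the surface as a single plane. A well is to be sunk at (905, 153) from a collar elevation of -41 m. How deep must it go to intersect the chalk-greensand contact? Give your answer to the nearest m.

Let the plane be z = a·x + b·y + c.
SP-2−SP-1: 501a + 457b = −274;  SP-3−SP-1: −129a − 948b = −286.
Solving gives a = −0.93860, b = 0.42941.
Then c = -27 − a·928 − b·1020 = 406.03.
At (905, 153): z_contact = −849.4 + 65.7 + 406.03 = -377.7 m.
Depth below ground = -41 − (-377.7) = 337 m.

337 m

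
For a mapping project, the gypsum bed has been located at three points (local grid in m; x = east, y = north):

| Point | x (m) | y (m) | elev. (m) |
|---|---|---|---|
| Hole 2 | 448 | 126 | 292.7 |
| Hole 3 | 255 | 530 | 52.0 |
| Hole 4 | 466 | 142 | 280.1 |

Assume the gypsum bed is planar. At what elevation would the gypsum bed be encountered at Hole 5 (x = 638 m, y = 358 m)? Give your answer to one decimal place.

Let the plane be z = a·x + b·y + c.
Hole 3−Hole 2: −193a + 404b = −240.7;  Hole 4−Hole 2: 18a + 16b = −12.6.
Solving gives a = −0.11961, b = −0.65293.
Then c = 292.7 − a·448 − b·126 = 428.56.
At (638, 358): z = −76.3 − 233.8 + 428.56 = 118.5 m.

118.5 m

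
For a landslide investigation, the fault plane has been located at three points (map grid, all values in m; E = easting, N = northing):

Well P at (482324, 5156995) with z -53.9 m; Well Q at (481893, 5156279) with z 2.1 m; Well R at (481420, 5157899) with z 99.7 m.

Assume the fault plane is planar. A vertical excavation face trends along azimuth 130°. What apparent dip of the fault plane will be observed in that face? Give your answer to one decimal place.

7.3°

Two edge vectors: Well P→Well Q = (-431, -716, 56), Well P→Well R = (-904, 904, 153.6).
Normal n = (Well P→Well Q) × (Well P→Well R) = (-160601.6, 15577.6, -1036888).
So ∂z/∂E = −n_x/n_z = −0.15489 and ∂z/∂N = −n_y/n_z = 0.01502.
Unit vector along 130° is (sin 130°, cos 130°) = (0.7660, -0.6428).
Slope in that direction = a·(0.7660) + b·(-0.6428) = −0.12831.
Apparent dip = arctan|0.12831| = 7.3° (true dip is 8.8°, so apparent ≤ true as expected).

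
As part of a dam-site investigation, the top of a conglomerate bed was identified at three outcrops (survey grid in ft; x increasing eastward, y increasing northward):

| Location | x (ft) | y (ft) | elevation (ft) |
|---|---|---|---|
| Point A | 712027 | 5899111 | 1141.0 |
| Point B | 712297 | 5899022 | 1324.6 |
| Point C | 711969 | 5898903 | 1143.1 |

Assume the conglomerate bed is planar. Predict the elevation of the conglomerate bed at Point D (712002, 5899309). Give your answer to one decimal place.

1089.3 ft

Let the plane be z = a·x + b·y + c.
Point B−Point A: 270a − 89b = 183.6;  Point C−Point A: −58a − 208b = 2.1.
Solving gives a = 0.619710707, b = −0.182900101.
Then c = 1141 − a·712027 − b·5899111 = 638838.24.
At (712002, 5899309): z = 441235.3 − 1078984.2 + 638838.24 = 1089.3 ft.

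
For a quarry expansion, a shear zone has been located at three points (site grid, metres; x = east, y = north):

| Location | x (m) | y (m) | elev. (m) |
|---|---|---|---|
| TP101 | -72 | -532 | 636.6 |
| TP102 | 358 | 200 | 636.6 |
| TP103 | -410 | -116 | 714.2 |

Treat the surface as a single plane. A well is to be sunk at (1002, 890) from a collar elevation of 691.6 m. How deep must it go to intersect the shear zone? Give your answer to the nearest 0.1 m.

Let the plane be z = a·x + b·y + c.
TP102−TP101: 430a + 732b = 0;  TP103−TP101: −338a + 416b = 77.6.
Solving gives a = −0.133248, b = 0.078274.
Then c = 636.6 − a·-72 − b·-532 = 668.65.
At (1002, 890): z_contact = −133.51 + 69.66 + 668.65 = 604.80 m.
Depth below ground = 691.6 − 604.80 = 86.8 m.

86.8 m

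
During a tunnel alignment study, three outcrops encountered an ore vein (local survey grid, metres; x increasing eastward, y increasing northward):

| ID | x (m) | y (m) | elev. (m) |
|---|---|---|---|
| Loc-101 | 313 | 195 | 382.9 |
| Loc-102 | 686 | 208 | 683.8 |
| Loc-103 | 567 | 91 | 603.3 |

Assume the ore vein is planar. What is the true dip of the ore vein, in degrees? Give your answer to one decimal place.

39.5°

Let the plane be z = a·x + b·y + c.
Loc-102−Loc-101: 373a + 13b = 300.9;  Loc-103−Loc-101: 254a − 104b = 220.4.
Solving gives a = 0.81149, b = −0.13733.
Gradient magnitude |∇z| = √(a² + b²) = √(0.65851 + 0.01886) = 0.82303.
True dip = arctan(0.82303) = 39.5°, dipping toward W (azimuth ≈ 280°).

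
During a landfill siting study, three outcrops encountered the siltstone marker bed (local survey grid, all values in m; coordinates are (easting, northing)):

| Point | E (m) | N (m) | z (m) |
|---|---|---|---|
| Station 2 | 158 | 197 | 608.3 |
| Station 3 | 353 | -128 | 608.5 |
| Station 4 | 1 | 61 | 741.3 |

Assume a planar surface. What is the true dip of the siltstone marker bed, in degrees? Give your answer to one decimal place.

Two edge vectors: Station 2→Station 3 = (195, -325, 0.2), Station 2→Station 4 = (-157, -136, 133).
Normal n = (Station 2→Station 3) × (Station 2→Station 4) = (-43197.8, -25966.4, -77545).
So ∂z/∂E = −n_x/n_z = −0.55707 and ∂z/∂N = −n_y/n_z = −0.33486.
Gradient magnitude |∇z| = √(a² + b²) = √(0.31032 + 0.11213) = 0.64996.
True dip = arctan(0.64996) = 33.0°, dipping toward ENE (azimuth ≈ 059°).

33.0°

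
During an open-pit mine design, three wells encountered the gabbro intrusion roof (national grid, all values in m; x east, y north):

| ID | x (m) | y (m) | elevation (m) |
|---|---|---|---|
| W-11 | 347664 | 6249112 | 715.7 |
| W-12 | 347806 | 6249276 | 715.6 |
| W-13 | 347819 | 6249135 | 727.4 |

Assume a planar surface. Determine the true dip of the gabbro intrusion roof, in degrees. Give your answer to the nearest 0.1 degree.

Two edge vectors: W-11→W-12 = (142, 164, -0.1), W-11→W-13 = (155, 23, 11.7).
Normal n = (W-11→W-12) × (W-11→W-13) = (1921.1, -1676.9, -22154).
So ∂z/∂x = −n_x/n_z = 0.08672 and ∂z/∂y = −n_y/n_z = −0.07569.
Gradient magnitude |∇z| = √(a² + b²) = √(0.00752 + 0.00573) = 0.11510.
True dip = arctan(0.11510) = 6.6°, dipping toward NW (azimuth ≈ 311°).

6.6°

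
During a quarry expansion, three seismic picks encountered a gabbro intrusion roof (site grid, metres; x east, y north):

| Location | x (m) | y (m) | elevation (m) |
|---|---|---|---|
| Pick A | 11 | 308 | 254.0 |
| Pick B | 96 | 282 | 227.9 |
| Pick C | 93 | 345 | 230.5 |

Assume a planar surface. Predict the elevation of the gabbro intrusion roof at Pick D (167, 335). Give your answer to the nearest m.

208 m

Two edge vectors: Pick A→Pick B = (85, -26, -26.1), Pick A→Pick C = (82, 37, -23.5).
Normal n = (Pick A→Pick B) × (Pick A→Pick C) = (1576.7, -142.7, 5277).
So ∂z/∂x = −n_x/n_z = −0.29879 and ∂z/∂y = −n_y/n_z = 0.02704.
Intercept c from Pick A: 254 + 3.29 − 8.33 = 248.96.
At (167, 335): z = −49.9 + 9.1 + 248.96 = 208.1 m.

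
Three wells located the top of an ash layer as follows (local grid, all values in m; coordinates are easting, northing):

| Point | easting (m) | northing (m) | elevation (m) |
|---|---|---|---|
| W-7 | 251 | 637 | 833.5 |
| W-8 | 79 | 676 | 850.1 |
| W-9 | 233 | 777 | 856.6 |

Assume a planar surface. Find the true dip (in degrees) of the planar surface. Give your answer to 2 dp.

Two edge vectors: W-7→W-8 = (-172, 39, 16.6), W-7→W-9 = (-18, 140, 23.1).
Normal n = (W-7→W-8) × (W-7→W-9) = (-1423.1, 3674.4, -23378).
So ∂z/∂easting = −n_x/n_z = −0.06087 and ∂z/∂northing = −n_y/n_z = 0.15717.
Gradient magnitude |∇z| = √(a² + b²) = √(0.00371 + 0.02470) = 0.16855.
True dip = arctan(0.16855) = 9.57°, dipping toward SSE (azimuth ≈ 159°).

9.57°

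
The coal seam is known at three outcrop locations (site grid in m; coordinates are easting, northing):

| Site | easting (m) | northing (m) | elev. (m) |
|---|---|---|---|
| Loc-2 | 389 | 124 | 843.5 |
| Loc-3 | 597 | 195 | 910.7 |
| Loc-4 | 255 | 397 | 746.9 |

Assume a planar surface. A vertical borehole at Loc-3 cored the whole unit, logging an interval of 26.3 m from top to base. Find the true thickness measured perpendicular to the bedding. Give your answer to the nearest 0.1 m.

Two edge vectors: Loc-2→Loc-3 = (208, 71, 67.2), Loc-2→Loc-4 = (-134, 273, -96.6).
Normal n = (Loc-2→Loc-3) × (Loc-2→Loc-4) = (-25204.2, 11088, 66298).
So ∂z/∂easting = −n_x/n_z = 0.38017 and ∂z/∂northing = −n_y/n_z = −0.16724.
|∇z| = √(a²+b²) = 0.41533, so dip δ = arctan(0.41533) = 22.55°.
True thickness = vertical thickness × cos δ = 26.3 × cos 22.55° = 24.3 m.

24.3 m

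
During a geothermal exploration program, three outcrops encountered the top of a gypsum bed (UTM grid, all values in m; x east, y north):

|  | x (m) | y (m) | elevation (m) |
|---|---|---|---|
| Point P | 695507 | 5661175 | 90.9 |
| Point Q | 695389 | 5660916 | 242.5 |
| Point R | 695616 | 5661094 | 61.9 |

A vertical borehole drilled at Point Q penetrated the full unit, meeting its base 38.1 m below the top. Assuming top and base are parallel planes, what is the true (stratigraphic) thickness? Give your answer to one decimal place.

Let the plane be z = a·x + b·y + c.
Point Q−Point P: −118a − 259b = 151.6;  Point R−Point P: 109a − 81b = −29.
Solving gives a = −0.52371, b = −0.34673.
|∇z| = √(a²+b²) = 0.62809, so dip δ = arctan(0.62809) = 32.13°.
True thickness = vertical thickness × cos δ = 38.1 × cos 32.13° = 32.3 m.

32.3 m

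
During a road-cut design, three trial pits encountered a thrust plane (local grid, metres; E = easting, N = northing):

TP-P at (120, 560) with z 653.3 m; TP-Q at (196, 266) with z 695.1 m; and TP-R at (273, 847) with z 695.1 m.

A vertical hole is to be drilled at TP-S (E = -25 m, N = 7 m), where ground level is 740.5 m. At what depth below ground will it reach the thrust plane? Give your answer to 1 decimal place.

113.3 m

Two edge vectors: TP-P→TP-Q = (76, -294, 41.8), TP-P→TP-R = (153, 287, 41.8).
Normal n = (TP-P→TP-Q) × (TP-P→TP-R) = (-24285.8, 3218.6, 66794).
So ∂z/∂E = −n_x/n_z = 0.36359 and ∂z/∂N = −n_y/n_z = −0.04819.
Intercept c from TP-P: 653.3 − 43.63 + 26.98 = 636.65.
At (-25, 7): z_contact = −9.09 − 0.34 + 636.65 = 627.23 m.
Depth below ground = 740.5 − 627.23 = 113.3 m.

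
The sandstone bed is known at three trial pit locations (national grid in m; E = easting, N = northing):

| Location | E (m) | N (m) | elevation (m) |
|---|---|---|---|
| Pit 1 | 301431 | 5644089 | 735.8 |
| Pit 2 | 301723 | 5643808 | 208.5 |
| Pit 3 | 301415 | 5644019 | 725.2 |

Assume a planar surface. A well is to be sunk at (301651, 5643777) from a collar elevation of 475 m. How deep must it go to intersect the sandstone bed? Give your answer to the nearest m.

Two edge vectors: Pit 1→Pit 2 = (292, -281, -527.3), Pit 1→Pit 3 = (-16, -70, -10.6).
Normal n = (Pit 1→Pit 2) × (Pit 1→Pit 3) = (-33932.4, 11532, -24936).
So ∂z/∂E = −n_x/n_z = −1.36077960 and ∂z/∂N = −n_y/n_z = 0.46246391.
Intercept c from Pit 1: 735.8 + 410181.15 − 2610187.45 = −2199270.50.
At (301651, 5643777): z_contact = −410480.5 + 2610043.2 − 2199270.50 = 292.1 m.
Depth below ground = 475 − 292.1 = 183 m.

183 m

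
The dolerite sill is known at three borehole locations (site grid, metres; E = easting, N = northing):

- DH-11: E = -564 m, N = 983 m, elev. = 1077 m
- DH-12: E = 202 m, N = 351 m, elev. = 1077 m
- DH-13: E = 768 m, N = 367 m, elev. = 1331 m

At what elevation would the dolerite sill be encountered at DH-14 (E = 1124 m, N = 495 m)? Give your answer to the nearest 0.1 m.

Let the plane be z = a·E + b·N + c.
DH-12−DH-11: 766a − 632b = 0;  DH-13−DH-11: 1332a − 616b = 254.
Solving gives a = 0.433897, b = 0.525894.
Then c = 1077 − a·-564 − b·983 = 804.76.
At (1124, 495): z = 487.7 + 260.3 + 804.76 = 1552.8 m.

1552.8 m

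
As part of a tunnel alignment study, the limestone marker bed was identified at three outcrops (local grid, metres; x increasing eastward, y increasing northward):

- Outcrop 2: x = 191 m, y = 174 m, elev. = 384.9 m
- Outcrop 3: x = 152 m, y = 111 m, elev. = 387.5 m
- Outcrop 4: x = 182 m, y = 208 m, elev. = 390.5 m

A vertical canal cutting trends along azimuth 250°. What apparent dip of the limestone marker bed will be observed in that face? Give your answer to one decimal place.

10.4°

Two edge vectors: Outcrop 2→Outcrop 3 = (-39, -63, 2.6), Outcrop 2→Outcrop 4 = (-9, 34, 5.6).
Normal n = (Outcrop 2→Outcrop 3) × (Outcrop 2→Outcrop 4) = (-441.2, 195, -1893).
So ∂z/∂x = −n_x/n_z = −0.23307 and ∂z/∂y = −n_y/n_z = 0.10301.
Unit vector along 250° is (sin 250°, cos 250°) = (-0.9397, -0.3420).
Slope in that direction = a·(-0.9397) + b·(-0.3420) = 0.18378.
Apparent dip = arctan|0.18378| = 10.4° (true dip is 14.3°, so apparent ≤ true as expected).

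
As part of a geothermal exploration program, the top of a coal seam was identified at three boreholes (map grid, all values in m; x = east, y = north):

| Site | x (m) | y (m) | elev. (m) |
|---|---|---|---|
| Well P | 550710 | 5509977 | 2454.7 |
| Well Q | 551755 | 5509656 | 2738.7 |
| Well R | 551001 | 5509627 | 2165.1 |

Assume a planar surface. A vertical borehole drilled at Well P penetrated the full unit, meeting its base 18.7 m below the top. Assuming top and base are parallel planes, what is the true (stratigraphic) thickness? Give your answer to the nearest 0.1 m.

Two edge vectors: Well P→Well Q = (1045, -321, 284), Well P→Well R = (291, -350, -289.6).
Normal n = (Well P→Well Q) × (Well P→Well R) = (192361.6, 385276, -272339).
So ∂z/∂x = −n_x/n_z = 0.70633 and ∂z/∂y = −n_y/n_z = 1.41469.
|∇z| = √(a²+b²) = 1.58122, so dip δ = arctan(1.58122) = 57.69°.
True thickness = vertical thickness × cos δ = 18.7 × cos 57.69° = 10.0 m.

10.0 m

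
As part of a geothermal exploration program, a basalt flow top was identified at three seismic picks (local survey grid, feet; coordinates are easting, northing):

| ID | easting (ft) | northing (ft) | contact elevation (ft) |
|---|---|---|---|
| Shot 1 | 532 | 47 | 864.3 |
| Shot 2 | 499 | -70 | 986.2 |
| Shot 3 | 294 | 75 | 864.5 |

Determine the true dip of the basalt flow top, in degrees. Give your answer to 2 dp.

Let the plane be z = a·easting + b·northing + c.
Shot 2−Shot 1: −33a − 117b = 121.9;  Shot 3−Shot 1: −238a + 28b = 0.2.
Solving gives a = −0.11945, b = −1.00819.
Gradient magnitude |∇z| = √(a² + b²) = √(0.01427 + 1.01645) = 1.01524.
True dip = arctan(1.01524) = 45.43°, dipping toward N (azimuth ≈ 007°).

45.43°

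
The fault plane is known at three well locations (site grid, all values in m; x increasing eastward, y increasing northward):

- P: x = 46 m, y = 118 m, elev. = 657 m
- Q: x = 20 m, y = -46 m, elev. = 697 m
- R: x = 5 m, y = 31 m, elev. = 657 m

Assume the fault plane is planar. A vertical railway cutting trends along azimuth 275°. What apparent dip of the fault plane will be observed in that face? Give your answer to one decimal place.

39.0°

Two edge vectors: P→Q = (-26, -164, 40), P→R = (-41, -87, 0).
Normal n = (P→Q) × (P→R) = (3480, -1640, -4462).
So ∂z/∂x = −n_x/n_z = 0.77992 and ∂z/∂y = −n_y/n_z = −0.36755.
Unit vector along 275° is (sin 275°, cos 275°) = (-0.9962, 0.0872).
Slope in that direction = a·(-0.9962) + b·(0.0872) = −0.80899.
Apparent dip = arctan|0.80899| = 39.0° (true dip is 40.8°, so apparent ≤ true as expected).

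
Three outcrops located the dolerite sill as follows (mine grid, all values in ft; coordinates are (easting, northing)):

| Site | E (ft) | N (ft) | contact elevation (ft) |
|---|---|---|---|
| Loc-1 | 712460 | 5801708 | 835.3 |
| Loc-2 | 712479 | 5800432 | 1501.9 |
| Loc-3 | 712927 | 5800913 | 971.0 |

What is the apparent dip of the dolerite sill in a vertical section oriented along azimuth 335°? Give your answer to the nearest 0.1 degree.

12.5°

Two edge vectors: Loc-1→Loc-2 = (19, -1276, 666.6), Loc-1→Loc-3 = (467, -795, 135.7).
Normal n = (Loc-1→Loc-2) × (Loc-1→Loc-3) = (356793.8, 308723.9, 580787).
So ∂z/∂E = −n_x/n_z = −0.61433 and ∂z/∂N = −n_y/n_z = −0.53156.
Unit vector along 335° is (sin 335°, cos 335°) = (-0.4226, 0.9063).
Slope in that direction = a·(-0.4226) + b·(0.9063) = −0.22213.
Apparent dip = arctan|0.22213| = 12.5° (true dip is 39.1°, so apparent ≤ true as expected).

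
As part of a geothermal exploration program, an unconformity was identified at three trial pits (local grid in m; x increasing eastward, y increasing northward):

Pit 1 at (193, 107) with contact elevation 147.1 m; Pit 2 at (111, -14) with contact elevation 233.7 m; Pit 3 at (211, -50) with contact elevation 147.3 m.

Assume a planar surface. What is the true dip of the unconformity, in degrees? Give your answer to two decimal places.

42.23°

Let the plane be z = a·x + b·y + c.
Pit 2−Pit 1: −82a − 121b = 86.6;  Pit 3−Pit 1: 18a − 157b = 0.2.
Solving gives a = −0.90167, b = −0.10465.
Gradient magnitude |∇z| = √(a² + b²) = √(0.81302 + 0.01095) = 0.90773.
True dip = arctan(0.90773) = 42.23°, dipping toward E (azimuth ≈ 083°).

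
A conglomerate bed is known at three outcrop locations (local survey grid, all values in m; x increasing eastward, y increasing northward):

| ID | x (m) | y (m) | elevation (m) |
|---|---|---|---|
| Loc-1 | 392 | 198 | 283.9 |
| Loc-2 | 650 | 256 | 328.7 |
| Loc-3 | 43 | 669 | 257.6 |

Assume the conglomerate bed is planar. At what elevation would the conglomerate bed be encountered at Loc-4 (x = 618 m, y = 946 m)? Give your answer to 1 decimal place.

Let the plane be z = a·x + b·y + c.
Loc-2−Loc-1: 258a + 58b = 44.8;  Loc-3−Loc-1: −349a + 471b = −26.3.
Solving gives a = 0.15961, b = 0.06243.
Then c = 283.9 − a·392 − b·198 = 208.97.
At (618, 946): z = 98.6 + 59.1 + 208.97 = 366.7 m.

366.7 m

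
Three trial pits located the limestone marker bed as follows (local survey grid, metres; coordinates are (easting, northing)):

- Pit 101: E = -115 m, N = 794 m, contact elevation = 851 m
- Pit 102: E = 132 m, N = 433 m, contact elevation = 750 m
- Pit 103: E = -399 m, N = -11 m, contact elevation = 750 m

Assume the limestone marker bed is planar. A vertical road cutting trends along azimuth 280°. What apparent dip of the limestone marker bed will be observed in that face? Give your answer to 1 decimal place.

Let the plane be z = a·E + b·N + c.
Pit 102−Pit 101: 247a − 361b = −101;  Pit 103−Pit 101: −284a − 805b = −101.
Solving gives a = −0.14881, b = 0.17796.
Unit vector along 280° is (sin 280°, cos 280°) = (-0.9848, 0.1736).
Slope in that direction = a·(-0.9848) + b·(0.1736) = 0.17745.
Apparent dip = arctan|0.17745| = 10.1° (true dip is 13.1°, so apparent ≤ true as expected).

10.1°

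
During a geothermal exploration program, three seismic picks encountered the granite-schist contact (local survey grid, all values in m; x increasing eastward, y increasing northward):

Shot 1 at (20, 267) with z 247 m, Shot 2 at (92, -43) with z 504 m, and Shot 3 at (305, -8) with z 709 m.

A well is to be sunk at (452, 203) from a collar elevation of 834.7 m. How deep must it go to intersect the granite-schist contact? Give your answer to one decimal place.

Two edge vectors: Shot 1→Shot 2 = (72, -310, 257), Shot 1→Shot 3 = (285, -275, 462).
Normal n = (Shot 1→Shot 2) × (Shot 1→Shot 3) = (-72545, 39981, 68550).
So ∂z/∂x = −n_x/n_z = 1.05828 and ∂z/∂y = −n_y/n_z = −0.58324.
Intercept c from Shot 1: 247 − 21.17 + 155.72 = 381.56.
At (452, 203): z_contact = 478.34 − 118.40 + 381.56 = 741.50 m.
Depth below ground = 834.7 − 741.50 = 93.2 m.

93.2 m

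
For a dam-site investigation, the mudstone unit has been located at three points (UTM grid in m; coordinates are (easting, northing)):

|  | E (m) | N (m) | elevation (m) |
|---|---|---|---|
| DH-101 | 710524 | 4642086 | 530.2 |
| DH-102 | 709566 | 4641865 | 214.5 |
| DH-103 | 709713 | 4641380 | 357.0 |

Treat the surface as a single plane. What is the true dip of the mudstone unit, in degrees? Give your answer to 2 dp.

Let the plane be z = a·E + b·N + c.
DH-102−DH-101: −958a − 221b = −315.7;  DH-103−DH-101: −811a − 706b = −173.2.
Solving gives a = 0.37136, b = −0.18126.
Gradient magnitude |∇z| = √(a² + b²) = √(0.13790 + 0.03285) = 0.41323.
True dip = arctan(0.41323) = 22.45°, dipping toward WNW (azimuth ≈ 296°).

22.45°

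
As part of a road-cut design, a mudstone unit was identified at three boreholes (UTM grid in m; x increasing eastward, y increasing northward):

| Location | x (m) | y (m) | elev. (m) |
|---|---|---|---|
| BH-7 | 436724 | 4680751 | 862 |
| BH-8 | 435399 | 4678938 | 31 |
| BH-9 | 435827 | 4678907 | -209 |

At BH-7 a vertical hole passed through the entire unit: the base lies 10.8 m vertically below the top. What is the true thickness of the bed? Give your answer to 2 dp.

Two edge vectors: BH-7→BH-8 = (-1325, -1813, -831), BH-7→BH-9 = (-897, -1844, -1071).
Normal n = (BH-7→BH-8) × (BH-7→BH-9) = (409359, -673668, 817039).
So ∂z/∂x = −n_x/n_z = −0.50103 and ∂z/∂y = −n_y/n_z = 0.82452.
|∇z| = √(a²+b²) = 0.96481, so dip δ = arctan(0.96481) = 43.97°.
True thickness = vertical thickness × cos δ = 10.8 × cos 43.97° = 7.77 m.

7.77 m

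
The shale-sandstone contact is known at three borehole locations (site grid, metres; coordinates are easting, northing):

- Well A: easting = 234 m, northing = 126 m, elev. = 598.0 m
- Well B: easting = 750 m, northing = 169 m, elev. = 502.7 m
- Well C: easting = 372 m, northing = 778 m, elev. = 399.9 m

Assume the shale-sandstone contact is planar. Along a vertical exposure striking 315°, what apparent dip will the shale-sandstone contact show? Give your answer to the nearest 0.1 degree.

4.3°

Let the plane be z = a·easting + b·northing + c.
Well B−Well A: 516a + 43b = −95.3;  Well C−Well A: 138a + 652b = −198.1.
Solving gives a = −0.16223, b = −0.26950.
Unit vector along 315° is (sin 315°, cos 315°) = (-0.7071, 0.7071).
Slope in that direction = a·(-0.7071) + b·(0.7071) = −0.07585.
Apparent dip = arctan|0.07585| = 4.3° (true dip is 17.5°, so apparent ≤ true as expected).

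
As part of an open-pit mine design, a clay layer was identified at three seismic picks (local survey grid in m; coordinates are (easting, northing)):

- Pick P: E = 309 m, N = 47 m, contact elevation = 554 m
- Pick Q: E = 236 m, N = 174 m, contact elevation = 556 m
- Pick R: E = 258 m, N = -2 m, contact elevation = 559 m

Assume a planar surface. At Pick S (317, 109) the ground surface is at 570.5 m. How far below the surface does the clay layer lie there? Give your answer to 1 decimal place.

18.7 m

Two edge vectors: Pick P→Pick Q = (-73, 127, 2), Pick P→Pick R = (-51, -49, 5).
Normal n = (Pick P→Pick Q) × (Pick P→Pick R) = (733, 263, 10054).
So ∂z/∂E = −n_x/n_z = −0.07291 and ∂z/∂N = −n_y/n_z = −0.02616.
Intercept c from Pick P: 554 + 22.53 + 1.23 = 577.76.
At (317, 109): z_contact = −23.11 − 2.85 + 577.76 = 551.79 m.
Depth below ground = 570.5 − 551.79 = 18.7 m.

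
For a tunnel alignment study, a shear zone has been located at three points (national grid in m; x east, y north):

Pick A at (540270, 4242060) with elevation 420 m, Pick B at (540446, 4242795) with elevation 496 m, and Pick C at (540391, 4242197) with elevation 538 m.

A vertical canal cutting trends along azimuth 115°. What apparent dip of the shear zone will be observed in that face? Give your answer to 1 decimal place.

48.8°

Let the plane be z = a·x + b·y + c.
Pick B−Pick A: 176a + 735b = 76;  Pick C−Pick A: 121a + 137b = 118.
Solving gives a = 1.17733, b = −0.17852.
Unit vector along 115° is (sin 115°, cos 115°) = (0.9063, -0.4226).
Slope in that direction = a·(0.9063) + b·(-0.4226) = 1.14247.
Apparent dip = arctan|1.14247| = 48.8° (true dip is 50.0°, so apparent ≤ true as expected).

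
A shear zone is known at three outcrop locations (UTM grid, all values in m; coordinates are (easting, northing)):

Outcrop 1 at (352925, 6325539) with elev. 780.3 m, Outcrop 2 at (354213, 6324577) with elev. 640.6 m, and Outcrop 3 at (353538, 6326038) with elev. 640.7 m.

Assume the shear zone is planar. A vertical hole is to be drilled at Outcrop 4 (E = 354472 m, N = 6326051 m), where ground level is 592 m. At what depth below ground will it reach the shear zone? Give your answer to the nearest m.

Two edge vectors: Outcrop 1→Outcrop 2 = (1288, -962, -139.7), Outcrop 1→Outcrop 3 = (613, 499, -139.6).
Normal n = (Outcrop 1→Outcrop 2) × (Outcrop 1→Outcrop 3) = (204005.5, 94168.7, 1232418).
So ∂z/∂E = −n_x/n_z = −0.16553272 and ∂z/∂N = −n_y/n_z = −0.07640971.
Intercept c from Outcrop 1: 780.3 + 58420.63 + 483332.59 = 542533.52.
At (354472, 6326051): z_contact = −58676.7 − 483371.7 + 542533.52 = 485.1 m.
Depth below ground = 592 − 485.1 = 107 m.

107 m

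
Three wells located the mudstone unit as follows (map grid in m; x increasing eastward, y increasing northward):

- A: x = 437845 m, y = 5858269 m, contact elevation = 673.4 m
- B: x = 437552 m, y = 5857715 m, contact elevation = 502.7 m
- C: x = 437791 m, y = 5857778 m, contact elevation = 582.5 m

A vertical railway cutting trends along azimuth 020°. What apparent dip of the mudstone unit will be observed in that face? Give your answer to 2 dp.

Let the plane be z = a·x + b·y + c.
B−A: −293a − 554b = −170.7;  C−A: −54a − 491b = −90.9.
Solving gives a = 0.29360, b = 0.15284.
Unit vector along 020° is (sin 20°, cos 20°) = (0.3420, 0.9397).
Slope in that direction = a·(0.3420) + b·(0.9397) = 0.24404.
Apparent dip = arctan|0.24404| = 13.71° (true dip is 18.3°, so apparent ≤ true as expected).

13.71°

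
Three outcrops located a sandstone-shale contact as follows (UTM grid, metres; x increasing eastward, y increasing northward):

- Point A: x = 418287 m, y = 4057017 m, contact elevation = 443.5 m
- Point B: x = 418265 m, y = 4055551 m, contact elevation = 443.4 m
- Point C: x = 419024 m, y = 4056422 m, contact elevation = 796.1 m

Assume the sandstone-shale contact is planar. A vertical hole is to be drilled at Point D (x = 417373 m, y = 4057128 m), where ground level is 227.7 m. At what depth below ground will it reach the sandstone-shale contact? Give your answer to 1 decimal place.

217.1 m

Two edge vectors: Point A→Point B = (-22, -1466, -0.1), Point A→Point C = (737, -595, 352.6).
Normal n = (Point A→Point B) × (Point A→Point C) = (-516971.1, 7683.5, 1093532).
So ∂z/∂x = −n_x/n_z = 0.472753518 and ∂z/∂y = −n_y/n_z = −0.007026315.
Intercept c from Point A: 443.5 − 197746.65 + 28505.88 = −168797.27.
At (417373, 4057128): z_contact = 197314.55 − 28506.66 − 168797.27 = 10.62 m.
Depth below ground = 227.7 − 10.62 = 217.1 m.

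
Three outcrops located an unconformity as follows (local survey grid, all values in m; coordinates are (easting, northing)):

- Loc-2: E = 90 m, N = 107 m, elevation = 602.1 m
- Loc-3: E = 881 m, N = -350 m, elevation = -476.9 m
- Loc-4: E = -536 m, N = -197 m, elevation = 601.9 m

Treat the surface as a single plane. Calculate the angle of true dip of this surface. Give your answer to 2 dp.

Let the plane be z = a·E + b·N + c.
Loc-3−Loc-2: 791a − 457b = −1079;  Loc-4−Loc-2: −626a − 304b = −0.2.
Solving gives a = −0.62278, b = 1.28310.
Gradient magnitude |∇z| = √(a² + b²) = √(0.38786 + 1.64635) = 1.42626.
True dip = arctan(1.42626) = 54.96°, dipping toward SSE (azimuth ≈ 154°).

54.96°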